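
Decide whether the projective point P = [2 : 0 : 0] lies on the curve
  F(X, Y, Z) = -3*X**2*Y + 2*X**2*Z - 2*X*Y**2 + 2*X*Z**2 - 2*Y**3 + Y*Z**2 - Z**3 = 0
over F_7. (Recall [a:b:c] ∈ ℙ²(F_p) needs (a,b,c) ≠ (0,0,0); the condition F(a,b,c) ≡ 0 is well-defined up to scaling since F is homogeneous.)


F(2,0,0) ≡ 0 (mod 7); P is on the curve.

Evaluate F(2, 0, 0) term-by-term (mod 7).
  -3*X**2*Y ↦ -3·4·0·1 = 0
  2*X**2*Z ↦ 2·4·1·0 = 0
  -2*X*Y**2 ↦ -2·2·0·1 = 0
  2*X*Z**2 ↦ 2·2·1·0 = 0
  -2*Y**3 ↦ -2·1·0·1 = 0
  Y*Z**2 ↦ 1·1·0·0 = 0
  -Z**3 ↦ -1·1·1·0 = 0
Sum: F(2, 0, 0) = (0) + (0) + (0) + (0) + (0) + (0) + (0) = 0.
Reducing mod 7: 0 ≡ 0 (mod 7).
Since F(a, b, c) ≡ 0 (mod 7), P lies on the curve.


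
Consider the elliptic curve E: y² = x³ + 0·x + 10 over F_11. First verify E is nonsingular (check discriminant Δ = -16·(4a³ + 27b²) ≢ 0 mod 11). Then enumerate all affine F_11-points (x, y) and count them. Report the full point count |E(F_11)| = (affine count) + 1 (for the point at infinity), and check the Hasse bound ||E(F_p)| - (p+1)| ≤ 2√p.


Affine points = {(1, 0), (3, 2), (3, 9), (5, 5), (5, 6), (7, 1), (7, 10), (8, 4), (8, 7), (10, 3), (10, 8)}; affine count = 11; |E(F_11)| = 12.

Discriminant check: Δ ∝ 4a³ + 27b² = 4·0³ + 27·10² = 4·0 + 27·100 ≡ 5 (mod 11). Nonzero ⇒ E is nonsingular.
For each x ∈ F_11, compute rhs = x³ + 0·x + 10 mod 11, then count y ∈ F_11 with y² ≡ rhs.
  x = 0: rhs = 10, matching y values: none (0 points).
  x = 1: rhs = 0, matching y values: 0 (1 points).
  x = 2: rhs = 7, matching y values: none (0 points).
  x = 3: rhs = 4, matching y values: 2, 9 (2 points).
  x = 4: rhs = 8, matching y values: none (0 points).
  x = 5: rhs = 3, matching y values: 5, 6 (2 points).
  x = 6: rhs = 6, matching y values: none (0 points).
  x = 7: rhs = 1, matching y values: 1, 10 (2 points).
  x = 8: rhs = 5, matching y values: 4, 7 (2 points).
  x = 9: rhs = 2, matching y values: none (0 points).
  x = 10: rhs = 9, matching y values: 3, 8 (2 points).
Total affine count: 11.
Full point count |E(F_11)| = 11 + 1 = 12.
Hasse bound: |12 − (11+1)| = |0| = 0 ≤ 2√11 ≈ 6.6332 ✓.


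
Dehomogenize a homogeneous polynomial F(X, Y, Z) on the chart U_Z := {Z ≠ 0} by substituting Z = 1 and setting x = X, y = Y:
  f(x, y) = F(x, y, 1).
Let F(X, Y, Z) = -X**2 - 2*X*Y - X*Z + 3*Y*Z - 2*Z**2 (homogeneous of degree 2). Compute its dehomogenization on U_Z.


f(x, y) = -x**2 - 2*x*y - x + 3*y - 2

On U_Z we set Z = 1. Each monomial c·X^i·Y^j·Z^k in F becomes c·x^i·y^j·1^k = c·x^i·y^j.
Substituting Z = 1: F(X, Y, 1) = -x**2 - 2*x*y - x + 3*y - 2.
Note: deg(f) ≤ deg(F) = 2; strict inequality happens when F is divisible by Z (lost terms).


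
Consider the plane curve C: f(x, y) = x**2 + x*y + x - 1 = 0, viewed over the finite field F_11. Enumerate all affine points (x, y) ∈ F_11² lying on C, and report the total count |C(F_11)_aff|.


Affine F_11-points: {(1, 10), (2, 3), (3, 0), (4, 9), (5, 3), (6, 6), (7, 0), (8, 9), (9, 6), (10, 10)}; count = 10.

For each of the 121 pairs (x, y) ∈ F_11², evaluate f(x, y) mod 11. Record the zeros.
  x = 0: [0↦10, 1↦10, 2↦10, 3↦10, 4↦10, 5↦10, 6↦10, 7↦10, 8↦10, 9↦10, 10↦10]  zeros at y ∈ ∅
  x = 1: [0↦1, 1↦2, 2↦3, 3↦4, 4↦5, 5↦6, 6↦7, 7↦8, 8↦9, 9↦10, 10↦0]  zeros at y ∈ {10}
  x = 2: [0↦5, 1↦7, 2↦9, 3↦0, 4↦2, 5↦4, 6↦6, 7↦8, 8↦10, 9↦1, 10↦3]  zeros at y ∈ {3}
  x = 3: [0↦0, 1↦3, 2↦6, 3↦9, 4↦1, 5↦4, 6↦7, 7↦10, 8↦2, 9↦5, 10↦8]  zeros at y ∈ {0}
  x = 4: [0↦8, 1↦1, 2↦5, 3↦9, 4↦2, 5↦6, 6↦10, 7↦3, 8↦7, 9↦0, 10↦4]  zeros at y ∈ {9}
  x = 5: [0↦7, 1↦1, 2↦6, 3↦0, 4↦5, 5↦10, 6↦4, 7↦9, 8↦3, 9↦8, 10↦2]  zeros at y ∈ {3}
  x = 6: [0↦8, 1↦3, 2↦9, 3↦4, 4↦10, 5↦5, 6↦0, 7↦6, 8↦1, 9↦7, 10↦2]  zeros at y ∈ {6}
  x = 7: [0↦0, 1↦7, 2↦3, 3↦10, 4↦6, 5↦2, 6↦9, 7↦5, 8↦1, 9↦8, 10↦4]  zeros at y ∈ {0}
  x = 8: [0↦5, 1↦2, 2↦10, 3↦7, 4↦4, 5↦1, 6↦9, 7↦6, 8↦3, 9↦0, 10↦8]  zeros at y ∈ {9}
  x = 9: [0↦1, 1↦10, 2↦8, 3↦6, 4↦4, 5↦2, 6↦0, 7↦9, 8↦7, 9↦5, 10↦3]  zeros at y ∈ {6}
  x = 10: [0↦10, 1↦9, 2↦8, 3↦7, 4↦6, 5↦5, 6↦4, 7↦3, 8↦2, 9↦1, 10↦0]  zeros at y ∈ {10}
Collecting zeros: affine points = {(1, 10), (2, 3), (3, 0), (4, 9), (5, 3), (6, 6), (7, 0), (8, 9), (9, 6), (10, 10)}.
Total count |C(F_11)_aff| = 10.


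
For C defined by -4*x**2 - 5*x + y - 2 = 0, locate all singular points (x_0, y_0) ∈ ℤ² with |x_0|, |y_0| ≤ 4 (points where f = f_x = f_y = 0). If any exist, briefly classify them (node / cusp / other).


No singular points in the scanned grid; C is smooth there.

Compute partial derivatives:
  f_x = -8*x - 5.
  f_y = 1.
f_y = 1 is a nonzero constant, so f_y never vanishes: no point (x, y) can satisfy f = f_x = f_y = 0. In particular no (x, y) ∈ {−4, ..., 4}² is singular; the curve is smooth.


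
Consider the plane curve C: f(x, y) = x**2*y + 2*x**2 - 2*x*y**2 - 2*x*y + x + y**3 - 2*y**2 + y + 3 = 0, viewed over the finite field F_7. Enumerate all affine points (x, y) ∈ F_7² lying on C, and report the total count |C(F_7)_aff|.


Affine F_7-points: {(2, 5), (3, 1), (4, 4), (5, 1), (6, 4)}; count = 5.

For each of the 49 pairs (x, y) ∈ F_7², evaluate f(x, y) mod 7. Record the zeros.
  x = 0: [0↦3, 1↦3, 2↦5, 3↦1, 4↦4, 5↦6, 6↦6]  zeros at y ∈ ∅
  x = 1: [0↦6, 1↦3, 2↦5, 3↦4, 4↦6, 5↦3, 6↦1]  zeros at y ∈ ∅
  x = 2: [0↦6, 1↦2, 2↦6, 3↦3, 4↦6, 5↦0, 6↦5]  zeros at y ∈ {5}
  x = 3: [0↦3, 1↦0, 2↦1, 3↦5, 4↦4, 5↦4, 6↦4]  zeros at y ∈ {1}
  x = 4: [0↦4, 1↦4, 2↦4, 3↦3, 4↦0, 5↦1, 6↦5]  zeros at y ∈ {4}
  x = 5: [0↦2, 1↦0, 2↦1, 3↦4, 4↦1, 5↦5, 6↦1]  zeros at y ∈ {1}
  x = 6: [0↦4, 1↦2, 2↦6, 3↦1, 4↦0, 5↦2, 6↦6]  zeros at y ∈ {4}
Collecting zeros: affine points = {(2, 5), (3, 1), (4, 4), (5, 1), (6, 4)}.
Total count |C(F_7)_aff| = 5.


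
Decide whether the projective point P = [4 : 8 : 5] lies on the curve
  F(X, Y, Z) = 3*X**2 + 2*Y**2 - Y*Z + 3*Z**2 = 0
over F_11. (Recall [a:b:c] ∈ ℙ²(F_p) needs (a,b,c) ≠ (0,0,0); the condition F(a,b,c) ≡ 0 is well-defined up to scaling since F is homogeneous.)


F(4,8,5) ≡ 2 (mod 11); P is NOT on the curve.

Evaluate F(4, 8, 5) term-by-term (mod 11).
  3*X**2 ↦ 3·16·1·1 = 48
  2*Y**2 ↦ 2·1·64·1 = 128
  -Y*Z ↦ -1·1·8·5 = -40
  3*Z**2 ↦ 3·1·1·25 = 75
Sum: F(4, 8, 5) = (48) + (128) + (-40) + (75) = 211.
Reducing mod 11: 211 ≡ 2 (mod 11).
Since F(a, b, c) ≡ 2 ≠ 0 (mod 11), P does NOT lie on the curve.


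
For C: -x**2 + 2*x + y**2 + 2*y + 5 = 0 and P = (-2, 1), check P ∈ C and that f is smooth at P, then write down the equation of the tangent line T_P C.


Tangent line at P: 6*x + 4*y + 8 = 0.

Step 1: f(-2, 1) = 0, so P lies on C.
Step 2: partial derivatives
  f_x(x, y) = 2 - 2*x, f_y(x, y) = 2*y + 2.
  f_x(P) = 6, f_y(P) = 4 (gradient nonzero, so P is smooth).
Step 3: tangent line at P: 6·(x − -2) + 4·(y − 1) = 0.
Expanding: 6*x + 4*y + 8 = 0.


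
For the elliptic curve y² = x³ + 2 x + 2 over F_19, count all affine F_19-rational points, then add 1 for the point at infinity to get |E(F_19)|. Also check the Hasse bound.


Affine points = {(1, 9), (1, 10), (3, 4), (3, 15), (4, 6), (4, 13), (5, 2), (5, 17), (7, 6), (7, 13), (8, 6), (8, 13), (11, 5), (11, 14), (12, 5), (12, 14), (14, 0), (15, 5), (15, 14), (16, 8), (16, 11), (17, 3), (17, 16)}; affine count = 23; |E(F_19)| = 24.

Discriminant check: Δ ∝ 4a³ + 27b² = 4·2³ + 27·2² = 4·8 + 27·4 ≡ 7 (mod 19). Nonzero ⇒ E is nonsingular.
For each x ∈ F_19, compute rhs = x³ + 2·x + 2 mod 19, then count y ∈ F_19 with y² ≡ rhs.
  x = 0: rhs = 2, matching y values: none (0 points).
  x = 1: rhs = 5, matching y values: 9, 10 (2 points).
  x = 2: rhs = 14, matching y values: none (0 points).
  x = 3: rhs = 16, matching y values: 4, 15 (2 points).
  x = 4: rhs = 17, matching y values: 6, 13 (2 points).
  x = 5: rhs = 4, matching y values: 2, 17 (2 points).
  x = 6: rhs = 2, matching y values: none (0 points).
  x = 7: rhs = 17, matching y values: 6, 13 (2 points).
  x = 8: rhs = 17, matching y values: 6, 13 (2 points).
  x = 9: rhs = 8, matching y values: none (0 points).
  x = 10: rhs = 15, matching y values: none (0 points).
  x = 11: rhs = 6, matching y values: 5, 14 (2 points).
  x = 12: rhs = 6, matching y values: 5, 14 (2 points).
  x = 13: rhs = 2, matching y values: none (0 points).
  x = 14: rhs = 0, matching y values: 0 (1 points).
  x = 15: rhs = 6, matching y values: 5, 14 (2 points).
  x = 16: rhs = 7, matching y values: 8, 11 (2 points).
  x = 17: rhs = 9, matching y values: 3, 16 (2 points).
  x = 18: rhs = 18, matching y values: none (0 points).
Total affine count: 23.
Full point count |E(F_19)| = 23 + 1 = 24.
Hasse bound: |24 − (19+1)| = |4| = 4 ≤ 2√19 ≈ 8.7178 ✓.


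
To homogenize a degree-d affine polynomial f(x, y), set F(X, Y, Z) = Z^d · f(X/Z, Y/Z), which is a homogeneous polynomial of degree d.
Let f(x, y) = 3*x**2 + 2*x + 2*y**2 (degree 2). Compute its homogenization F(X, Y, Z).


F(X, Y, Z) = 3*X**2 + 2*X*Z + 2*Y**2

deg(f) = 2.
Substitute x = X/Z, y = Y/Z into f, then multiply by Z^2.
  monomial 3·x^2·y^0 ↦ 3·X^2·Y^0·Z^0.
  monomial 2·x^1·y^0 ↦ 2·X^1·Y^0·Z^1.
  monomial 2·x^0·y^2 ↦ 2·X^0·Y^2·Z^0.
Collecting: F(X, Y, Z) = 3*X**2 + 2*X*Z + 2*Y**2.


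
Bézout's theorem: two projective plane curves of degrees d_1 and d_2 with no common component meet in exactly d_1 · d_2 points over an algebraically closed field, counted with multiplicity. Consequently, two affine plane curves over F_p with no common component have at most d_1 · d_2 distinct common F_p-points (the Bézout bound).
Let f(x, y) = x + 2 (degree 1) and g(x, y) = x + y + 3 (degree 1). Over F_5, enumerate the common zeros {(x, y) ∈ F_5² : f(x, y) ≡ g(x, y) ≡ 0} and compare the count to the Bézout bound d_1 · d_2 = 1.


Common zeros: {(3, 4)}; count = 1; Bézout bound = 1.

deg(f) = 1, deg(g) = 1, so Bézout bound = 1.
Scan x ∈ F_5. For each x, list the y ∈ F_5 with f(x, y) ≡ 0 and those with g(x, y) ≡ 0 (mod 5); the common zeros in that column are the intersection.
  x = 0: f ≡ 0 at y ∈ ∅; g ≡ 0 at y ∈ {2}; common: ∅.
  x = 1: f ≡ 0 at y ∈ ∅; g ≡ 0 at y ∈ {1}; common: ∅.
  x = 2: f ≡ 0 at y ∈ ∅; g ≡ 0 at y ∈ {0}; common: ∅.
  x = 3: f ≡ 0 at y ∈ {0, 1, 2, 3, 4}; g ≡ 0 at y ∈ {4}; common: {4}.
  x = 4: f ≡ 0 at y ∈ ∅; g ≡ 0 at y ∈ {3}; common: ∅.
Collecting: common zeros = {(3, 4)}, so the count is 1.
Comparison with the Bézout bound: 1 ≤ 1 = deg(f)·deg(g), as expected for curves with no common component (the bound is attained).


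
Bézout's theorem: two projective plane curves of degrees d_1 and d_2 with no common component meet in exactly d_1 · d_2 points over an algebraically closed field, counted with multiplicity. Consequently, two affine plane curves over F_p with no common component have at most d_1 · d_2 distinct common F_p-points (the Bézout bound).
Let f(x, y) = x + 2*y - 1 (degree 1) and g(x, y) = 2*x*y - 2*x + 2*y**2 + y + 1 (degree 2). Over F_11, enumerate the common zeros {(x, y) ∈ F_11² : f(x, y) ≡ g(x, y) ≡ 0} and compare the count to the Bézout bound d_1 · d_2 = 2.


Common zeros: ∅; count = 0; Bézout bound = 2.

deg(f) = 1, deg(g) = 2, so Bézout bound = 2.
Scan x ∈ F_11. For each x, list the y ∈ F_11 with f(x, y) ≡ 0 and those with g(x, y) ≡ 0 (mod 11); the common zeros in that column are the intersection.
  x = 0: f ≡ 0 at y ∈ {6}; g ≡ 0 at y ∈ {2, 3}; common: ∅.
  x = 1: f ≡ 0 at y ∈ {0}; g ≡ 0 at y ∈ ∅; common: ∅.
  x = 2: f ≡ 0 at y ∈ {5}; g ≡ 0 at y ∈ {6, 8}; common: ∅.
  x = 3: f ≡ 0 at y ∈ {10}; g ≡ 0 at y ∈ {4, 9}; common: ∅.
  x = 4: f ≡ 0 at y ∈ {4}; g ≡ 0 at y ∈ {5, 7}; common: ∅.
  x = 5: f ≡ 0 at y ∈ {9}; g ≡ 0 at y ∈ ∅; common: ∅.
  x = 6: f ≡ 0 at y ∈ {3}; g ≡ 0 at y ∈ {0, 10}; common: ∅.
  x = 7: f ≡ 0 at y ∈ {8}; g ≡ 0 at y ∈ ∅; common: ∅.
  x = 8: f ≡ 0 at y ∈ {2}; g ≡ 0 at y ∈ ∅; common: ∅.
  x = 9: f ≡ 0 at y ∈ {7}; g ≡ 0 at y ∈ ∅; common: ∅.
  x = 10: f ≡ 0 at y ∈ {1}; g ≡ 0 at y ∈ ∅; common: ∅.
Collecting: common zeros = ∅, so the count is 0.
Comparison with the Bézout bound: 0 ≤ 2 = deg(f)·deg(g), as expected for curves with no common component (the affine F_11-count falls short of the bound because intersections may lie at infinity, over extension fields, or carry multiplicity).


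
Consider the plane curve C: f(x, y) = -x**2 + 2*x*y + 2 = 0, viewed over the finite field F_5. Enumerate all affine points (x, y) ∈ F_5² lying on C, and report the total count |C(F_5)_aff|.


Affine F_5-points: {(1, 2), (2, 3), (3, 2), (4, 3)}; count = 4.

For each of the 25 pairs (x, y) ∈ F_5², evaluate f(x, y) mod 5. Record the zeros.
  x = 0: [0↦2, 1↦2, 2↦2, 3↦2, 4↦2]  zeros at y ∈ ∅
  x = 1: [0↦1, 1↦3, 2↦0, 3↦2, 4↦4]  zeros at y ∈ {2}
  x = 2: [0↦3, 1↦2, 2↦1, 3↦0, 4↦4]  zeros at y ∈ {3}
  x = 3: [0↦3, 1↦4, 2↦0, 3↦1, 4↦2]  zeros at y ∈ {2}
  x = 4: [0↦1, 1↦4, 2↦2, 3↦0, 4↦3]  zeros at y ∈ {3}
Collecting zeros: affine points = {(1, 2), (2, 3), (3, 2), (4, 3)}.
Total count |C(F_5)_aff| = 4.


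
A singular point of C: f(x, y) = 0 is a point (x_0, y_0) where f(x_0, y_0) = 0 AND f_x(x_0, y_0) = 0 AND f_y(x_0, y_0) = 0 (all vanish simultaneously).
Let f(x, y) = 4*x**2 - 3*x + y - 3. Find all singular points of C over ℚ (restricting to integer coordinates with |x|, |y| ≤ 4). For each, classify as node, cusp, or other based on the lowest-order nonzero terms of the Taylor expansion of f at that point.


No singular points in the scanned grid; C is smooth there.

Compute partial derivatives:
  f_x = 8*x - 3.
  f_y = 1.
f_y = 1 is a nonzero constant, so f_y never vanishes: no point (x, y) can satisfy f = f_x = f_y = 0. In particular no (x, y) ∈ {−4, ..., 4}² is singular; the curve is smooth.


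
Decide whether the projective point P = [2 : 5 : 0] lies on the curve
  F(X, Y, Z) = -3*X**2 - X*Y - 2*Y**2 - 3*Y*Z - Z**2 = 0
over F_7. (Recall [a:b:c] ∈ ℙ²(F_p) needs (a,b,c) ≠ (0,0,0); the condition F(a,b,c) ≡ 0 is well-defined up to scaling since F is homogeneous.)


F(2,5,0) ≡ 5 (mod 7); P is NOT on the curve.

Evaluate F(2, 5, 0) term-by-term (mod 7).
  -3*X**2 ↦ -3·4·1·1 = -12
  -X*Y ↦ -1·2·5·1 = -10
  -2*Y**2 ↦ -2·1·25·1 = -50
  -3*Y*Z ↦ -3·1·5·0 = 0
  -Z**2 ↦ -1·1·1·0 = 0
Sum: F(2, 5, 0) = (-12) + (-10) + (-50) + (0) + (0) = -72.
Reducing mod 7: -72 ≡ 5 (mod 7).
Since F(a, b, c) ≡ 5 ≠ 0 (mod 7), P does NOT lie on the curve.


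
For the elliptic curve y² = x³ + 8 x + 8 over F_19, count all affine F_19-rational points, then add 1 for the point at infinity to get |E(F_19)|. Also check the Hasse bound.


Affine points = {(1, 6), (1, 13), (4, 3), (4, 16), (6, 5), (6, 14), (9, 7), (9, 12), (10, 9), (10, 10), (15, 8), (15, 11)}; affine count = 12; |E(F_19)| = 13.

Discriminant check: Δ ∝ 4a³ + 27b² = 4·8³ + 27·8² = 4·512 + 27·64 ≡ 14 (mod 19). Nonzero ⇒ E is nonsingular.
For each x ∈ F_19, compute rhs = x³ + 8·x + 8 mod 19, then count y ∈ F_19 with y² ≡ rhs.
  x = 0: rhs = 8, matching y values: none (0 points).
  x = 1: rhs = 17, matching y values: 6, 13 (2 points).
  x = 2: rhs = 13, matching y values: none (0 points).
  x = 3: rhs = 2, matching y values: none (0 points).
  x = 4: rhs = 9, matching y values: 3, 16 (2 points).
  x = 5: rhs = 2, matching y values: none (0 points).
  x = 6: rhs = 6, matching y values: 5, 14 (2 points).
  x = 7: rhs = 8, matching y values: none (0 points).
  x = 8: rhs = 14, matching y values: none (0 points).
  x = 9: rhs = 11, matching y values: 7, 12 (2 points).
  x = 10: rhs = 5, matching y values: 9, 10 (2 points).
  x = 11: rhs = 2, matching y values: none (0 points).
  x = 12: rhs = 8, matching y values: none (0 points).
  x = 13: rhs = 10, matching y values: none (0 points).
  x = 14: rhs = 14, matching y values: none (0 points).
  x = 15: rhs = 7, matching y values: 8, 11 (2 points).
  x = 16: rhs = 14, matching y values: none (0 points).
  x = 17: rhs = 3, matching y values: none (0 points).
  x = 18: rhs = 18, matching y values: none (0 points).
Total affine count: 12.
Full point count |E(F_19)| = 12 + 1 = 13.
Hasse bound: |13 − (19+1)| = |-7| = 7 ≤ 2√19 ≈ 8.7178 ✓.


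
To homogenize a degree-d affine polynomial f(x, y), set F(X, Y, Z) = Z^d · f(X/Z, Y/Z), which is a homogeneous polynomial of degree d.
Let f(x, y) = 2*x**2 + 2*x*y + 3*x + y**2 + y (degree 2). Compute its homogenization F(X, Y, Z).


F(X, Y, Z) = 2*X**2 + 2*X*Y + 3*X*Z + Y**2 + Y*Z

deg(f) = 2.
Substitute x = X/Z, y = Y/Z into f, then multiply by Z^2.
  monomial 2·x^2·y^0 ↦ 2·X^2·Y^0·Z^0.
  monomial 2·x^1·y^1 ↦ 2·X^1·Y^1·Z^0.
  monomial 3·x^1·y^0 ↦ 3·X^1·Y^0·Z^1.
  monomial 1·x^0·y^2 ↦ 1·X^0·Y^2·Z^0.
  monomial 1·x^0·y^1 ↦ 1·X^0·Y^1·Z^1.
Collecting: F(X, Y, Z) = 2*X**2 + 2*X*Y + 3*X*Z + Y**2 + Y*Z.


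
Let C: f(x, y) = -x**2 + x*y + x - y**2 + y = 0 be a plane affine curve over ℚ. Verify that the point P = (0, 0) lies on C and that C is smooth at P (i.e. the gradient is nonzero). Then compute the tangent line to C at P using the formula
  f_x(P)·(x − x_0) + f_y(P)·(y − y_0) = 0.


Tangent line at P: x + y = 0.

Step 1: f(0, 0) = 0, so P lies on C.
Step 2: partial derivatives
  f_x(x, y) = -2*x + y + 1, f_y(x, y) = x - 2*y + 1.
  f_x(P) = 1, f_y(P) = 1 (gradient nonzero, so P is smooth).
Step 3: tangent line at P: 1·(x − 0) + 1·(y − 0) = 0.
Expanding: x + y = 0.


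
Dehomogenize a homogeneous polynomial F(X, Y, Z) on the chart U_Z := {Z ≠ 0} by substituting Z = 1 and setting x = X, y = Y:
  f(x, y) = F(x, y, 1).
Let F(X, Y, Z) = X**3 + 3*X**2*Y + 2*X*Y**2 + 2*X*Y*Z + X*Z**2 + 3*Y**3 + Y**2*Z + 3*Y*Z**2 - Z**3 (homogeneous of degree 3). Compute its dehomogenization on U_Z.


f(x, y) = x**3 + 3*x**2*y + 2*x*y**2 + 2*x*y + x + 3*y**3 + y**2 + 3*y - 1

On U_Z we set Z = 1. Each monomial c·X^i·Y^j·Z^k in F becomes c·x^i·y^j·1^k = c·x^i·y^j.
Substituting Z = 1: F(X, Y, 1) = x**3 + 3*x**2*y + 2*x*y**2 + 2*x*y + x + 3*y**3 + y**2 + 3*y - 1.
Note: deg(f) ≤ deg(F) = 3; strict inequality happens when F is divisible by Z (lost terms).


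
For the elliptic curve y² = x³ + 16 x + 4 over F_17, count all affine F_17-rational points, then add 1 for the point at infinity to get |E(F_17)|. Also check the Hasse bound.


Affine points = {(0, 2), (0, 15), (1, 2), (1, 15), (4, 8), (4, 9), (7, 0), (8, 7), (8, 10), (10, 5), (10, 12), (11, 7), (11, 10), (15, 7), (15, 10), (16, 2), (16, 15)}; affine count = 17; |E(F_17)| = 18.

Discriminant check: Δ ∝ 4a³ + 27b² = 4·16³ + 27·4² = 4·4096 + 27·16 ≡ 3 (mod 17). Nonzero ⇒ E is nonsingular.
For each x ∈ F_17, compute rhs = x³ + 16·x + 4 mod 17, then count y ∈ F_17 with y² ≡ rhs.
  x = 0: rhs = 4, matching y values: 2, 15 (2 points).
  x = 1: rhs = 4, matching y values: 2, 15 (2 points).
  x = 2: rhs = 10, matching y values: none (0 points).
  x = 3: rhs = 11, matching y values: none (0 points).
  x = 4: rhs = 13, matching y values: 8, 9 (2 points).
  x = 5: rhs = 5, matching y values: none (0 points).
  x = 6: rhs = 10, matching y values: none (0 points).
  x = 7: rhs = 0, matching y values: 0 (1 points).
  x = 8: rhs = 15, matching y values: 7, 10 (2 points).
  x = 9: rhs = 10, matching y values: none (0 points).
  x = 10: rhs = 8, matching y values: 5, 12 (2 points).
  x = 11: rhs = 15, matching y values: 7, 10 (2 points).
  x = 12: rhs = 3, matching y values: none (0 points).
  x = 13: rhs = 12, matching y values: none (0 points).
  x = 14: rhs = 14, matching y values: none (0 points).
  x = 15: rhs = 15, matching y values: 7, 10 (2 points).
  x = 16: rhs = 4, matching y values: 2, 15 (2 points).
Total affine count: 17.
Full point count |E(F_17)| = 17 + 1 = 18.
Hasse bound: |18 − (17+1)| = |0| = 0 ≤ 2√17 ≈ 8.2462 ✓.


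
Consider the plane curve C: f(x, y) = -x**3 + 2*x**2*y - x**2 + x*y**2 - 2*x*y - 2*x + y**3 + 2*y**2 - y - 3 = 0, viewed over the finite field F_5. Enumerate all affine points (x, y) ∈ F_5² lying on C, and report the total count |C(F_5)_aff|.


Affine F_5-points: {(3, 0), (3, 2), (3, 3)}; count = 3.

For each of the 25 pairs (x, y) ∈ F_5², evaluate f(x, y) mod 5. Record the zeros.
  x = 0: [0↦2, 1↦4, 2↦1, 3↦4, 4↦4]  zeros at y ∈ ∅
  x = 1: [0↦3, 1↦1, 2↦1, 3↦4, 4↦1]  zeros at y ∈ ∅
  x = 2: [0↦1, 1↦4, 2↦1, 3↦3, 4↦1]  zeros at y ∈ ∅
  x = 3: [0↦0, 1↦2, 2↦0, 3↦0, 4↦3]  zeros at y ∈ {0, 2, 3}
  x = 4: [0↦4, 1↦4, 2↦2, 3↦4, 4↦1]  zeros at y ∈ ∅
Collecting zeros: affine points = {(3, 0), (3, 2), (3, 3)}.
Total count |C(F_5)_aff| = 3.


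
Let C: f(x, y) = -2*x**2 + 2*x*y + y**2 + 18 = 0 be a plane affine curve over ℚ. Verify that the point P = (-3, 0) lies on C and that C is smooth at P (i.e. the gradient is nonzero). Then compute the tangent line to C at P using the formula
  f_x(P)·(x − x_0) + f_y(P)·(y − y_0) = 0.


Tangent line at P: 12*x - 6*y + 36 = 0.

Step 1: f(-3, 0) = 0, so P lies on C.
Step 2: partial derivatives
  f_x(x, y) = -4*x + 2*y, f_y(x, y) = 2*x + 2*y.
  f_x(P) = 12, f_y(P) = -6 (gradient nonzero, so P is smooth).
Step 3: tangent line at P: 12·(x − -3) + -6·(y − 0) = 0.
Expanding: 12*x - 6*y + 36 = 0.


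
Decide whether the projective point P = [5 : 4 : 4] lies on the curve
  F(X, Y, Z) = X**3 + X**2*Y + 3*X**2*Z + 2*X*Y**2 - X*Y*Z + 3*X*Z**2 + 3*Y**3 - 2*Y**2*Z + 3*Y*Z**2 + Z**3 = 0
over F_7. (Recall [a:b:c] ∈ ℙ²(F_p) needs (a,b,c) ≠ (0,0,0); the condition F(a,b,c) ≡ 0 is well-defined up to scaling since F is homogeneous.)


F(5,4,4) ≡ 3 (mod 7); P is NOT on the curve.

Evaluate F(5, 4, 4) term-by-term (mod 7).
  X**3 ↦ 1·125·1·1 = 125
  X**2*Y ↦ 1·25·4·1 = 100
  3*X**2*Z ↦ 3·25·1·4 = 300
  2*X*Y**2 ↦ 2·5·16·1 = 160
  -X*Y*Z ↦ -1·5·4·4 = -80
  3*X*Z**2 ↦ 3·5·1·16 = 240
  3*Y**3 ↦ 3·1·64·1 = 192
  -2*Y**2*Z ↦ -2·1·16·4 = -128
  3*Y*Z**2 ↦ 3·1·4·16 = 192
  Z**3 ↦ 1·1·1·64 = 64
Sum: F(5, 4, 4) = (125) + (100) + (300) + (160) + (-80) + (240) + (192) + (-128) + (192) + (64) = 1165.
Reducing mod 7: 1165 ≡ 3 (mod 7).
Since F(a, b, c) ≡ 3 ≠ 0 (mod 7), P does NOT lie on the curve.


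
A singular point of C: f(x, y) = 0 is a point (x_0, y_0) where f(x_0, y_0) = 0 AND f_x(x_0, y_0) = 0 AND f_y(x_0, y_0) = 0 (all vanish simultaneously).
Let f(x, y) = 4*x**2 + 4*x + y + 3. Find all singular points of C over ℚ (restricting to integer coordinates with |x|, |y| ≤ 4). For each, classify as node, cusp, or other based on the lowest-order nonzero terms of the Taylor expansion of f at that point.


No singular points in the scanned grid; C is smooth there.

Compute partial derivatives:
  f_x = 8*x + 4.
  f_y = 1.
f_y = 1 is a nonzero constant, so f_y never vanishes: no point (x, y) can satisfy f = f_x = f_y = 0. In particular no (x, y) ∈ {−4, ..., 4}² is singular; the curve is smooth.


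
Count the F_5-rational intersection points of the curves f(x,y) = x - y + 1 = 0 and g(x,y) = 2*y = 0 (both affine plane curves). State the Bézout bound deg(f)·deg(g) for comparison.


Common zeros: {(4, 0)}; count = 1; Bézout bound = 1.

deg(f) = 1, deg(g) = 1, so Bézout bound = 1.
Scan x ∈ F_5. For each x, list the y ∈ F_5 with f(x, y) ≡ 0 and those with g(x, y) ≡ 0 (mod 5); the common zeros in that column are the intersection.
  x = 0: f ≡ 0 at y ∈ {1}; g ≡ 0 at y ∈ {0}; common: ∅.
  x = 1: f ≡ 0 at y ∈ {2}; g ≡ 0 at y ∈ {0}; common: ∅.
  x = 2: f ≡ 0 at y ∈ {3}; g ≡ 0 at y ∈ {0}; common: ∅.
  x = 3: f ≡ 0 at y ∈ {4}; g ≡ 0 at y ∈ {0}; common: ∅.
  x = 4: f ≡ 0 at y ∈ {0}; g ≡ 0 at y ∈ {0}; common: {0}.
Collecting: common zeros = {(4, 0)}, so the count is 1.
Comparison with the Bézout bound: 1 ≤ 1 = deg(f)·deg(g), as expected for curves with no common component (the bound is attained).


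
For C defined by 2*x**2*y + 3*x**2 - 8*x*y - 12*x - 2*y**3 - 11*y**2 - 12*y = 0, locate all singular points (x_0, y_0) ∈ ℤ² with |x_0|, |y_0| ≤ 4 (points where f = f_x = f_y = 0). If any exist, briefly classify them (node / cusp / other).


Singular points: {(2, -2)}; classification: node.

Compute partial derivatives:
  f_x = 4*x*y + 6*x - 8*y - 12.
  f_y = 2*x**2 - 8*x - 6*y**2 - 22*y - 12.
Scan x_0 ∈ {−4, ..., 4}. For each x_0, f_y(x_0, y) is a polynomial in y; find its integer roots y ∈ {−4, ..., 4}, then test f_x and f at those candidates.
  x = -4: f_y(-4, y) = -6*y**2 - 22*y + 52; no integer root y with |y| ≤ 4.
  x = -3: f_y(-3, y) = -6*y**2 - 22*y + 30; no integer root y with |y| ≤ 4.
  x = -2: f_y(-2, y) = -6*y**2 - 22*y + 12; no integer root y with |y| ≤ 4.
  x = -1: f_y(-1, y) = -6*y**2 - 22*y - 2; no integer root y with |y| ≤ 4.
  x = 0: f_y(0, y) = -6*y**2 - 22*y - 12; vanishes at y ∈ {-3}. (0, -3): f_x = 12 ≠ 0.
  x = 1: f_y(1, y) = -6*y**2 - 22*y - 18; no integer root y with |y| ≤ 4.
  x = 2: f_y(2, y) = -6*y**2 - 22*y - 20; vanishes at y ∈ {-2}. (2, -2): f_x = 0, f = 0 — SINGULAR.
  x = 3: f_y(3, y) = -6*y**2 - 22*y - 18; no integer root y with |y| ≤ 4.
  x = 4: f_y(4, y) = -6*y**2 - 22*y - 12; vanishes at y ∈ {-3}. (4, -3): f_x = -12 ≠ 0.
Only singular point on the grid: (2, -2).
Classify: substitute x = 2 + u, y = -2 + v and expand: f = 2*u**2*v - u**2 - 2*v**3 + v**2.
No constant or linear terms (consistent with a singular point). Quadratic part: -u**2 + v**2. Cubic part: 2*u**2*v - 2*v**3.
The quadratic part v**2 - u**2 = (v − u)(v + u) splits into two distinct linear factors, so there are two distinct tangent lines y − -2 = ±(x − 2) — this is a node (ordinary double point).
Classification: node.


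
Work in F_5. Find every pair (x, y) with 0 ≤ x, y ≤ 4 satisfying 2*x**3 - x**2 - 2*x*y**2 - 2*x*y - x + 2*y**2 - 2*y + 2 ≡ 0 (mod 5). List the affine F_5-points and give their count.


Affine F_5-points: {(1, 3), (4, 0)}; count = 2.

For each of the 25 pairs (x, y) ∈ F_5², evaluate f(x, y) mod 5. Record the zeros.
  x = 0: [0↦2, 1↦2, 2↦1, 3↦4, 4↦1]  zeros at y ∈ ∅
  x = 1: [0↦2, 1↦3, 2↦4, 3↦0, 4↦1]  zeros at y ∈ {3}
  x = 2: [0↦2, 1↦4, 2↦2, 3↦1, 4↦1]  zeros at y ∈ ∅
  x = 3: [0↦4, 1↦2, 2↦2, 3↦4, 4↦3]  zeros at y ∈ ∅
  x = 4: [0↦0, 1↦4, 2↦1, 3↦1, 4↦4]  zeros at y ∈ {0}
Collecting zeros: affine points = {(1, 3), (4, 0)}.
Total count |C(F_5)_aff| = 2.


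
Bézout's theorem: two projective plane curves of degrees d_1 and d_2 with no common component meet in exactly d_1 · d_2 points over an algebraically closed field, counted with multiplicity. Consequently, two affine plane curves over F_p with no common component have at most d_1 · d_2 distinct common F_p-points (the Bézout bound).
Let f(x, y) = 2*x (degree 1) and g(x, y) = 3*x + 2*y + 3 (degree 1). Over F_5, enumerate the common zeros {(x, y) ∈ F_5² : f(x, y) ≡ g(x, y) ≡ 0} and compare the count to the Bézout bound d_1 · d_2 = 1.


Common zeros: {(0, 1)}; count = 1; Bézout bound = 1.

deg(f) = 1, deg(g) = 1, so Bézout bound = 1.
Scan x ∈ F_5. For each x, list the y ∈ F_5 with f(x, y) ≡ 0 and those with g(x, y) ≡ 0 (mod 5); the common zeros in that column are the intersection.
  x = 0: f ≡ 0 at y ∈ {0, 1, 2, 3, 4}; g ≡ 0 at y ∈ {1}; common: {1}.
  x = 1: f ≡ 0 at y ∈ ∅; g ≡ 0 at y ∈ {2}; common: ∅.
  x = 2: f ≡ 0 at y ∈ ∅; g ≡ 0 at y ∈ {3}; common: ∅.
  x = 3: f ≡ 0 at y ∈ ∅; g ≡ 0 at y ∈ {4}; common: ∅.
  x = 4: f ≡ 0 at y ∈ ∅; g ≡ 0 at y ∈ {0}; common: ∅.
Collecting: common zeros = {(0, 1)}, so the count is 1.
Comparison with the Bézout bound: 1 ≤ 1 = deg(f)·deg(g), as expected for curves with no common component (the bound is attained).


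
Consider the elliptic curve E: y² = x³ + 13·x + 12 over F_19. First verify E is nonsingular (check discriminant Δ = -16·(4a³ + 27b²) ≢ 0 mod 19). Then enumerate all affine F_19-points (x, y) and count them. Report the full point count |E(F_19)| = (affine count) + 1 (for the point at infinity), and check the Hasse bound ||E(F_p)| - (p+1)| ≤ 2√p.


Affine points = {(1, 8), (1, 11), (7, 3), (7, 16), (8, 1), (8, 18), (11, 2), (11, 17), (17, 4), (17, 15), (18, 6), (18, 13)}; affine count = 12; |E(F_19)| = 13.

Discriminant check: Δ ∝ 4a³ + 27b² = 4·13³ + 27·12² = 4·2197 + 27·144 ≡ 3 (mod 19). Nonzero ⇒ E is nonsingular.
For each x ∈ F_19, compute rhs = x³ + 13·x + 12 mod 19, then count y ∈ F_19 with y² ≡ rhs.
  x = 0: rhs = 12, matching y values: none (0 points).
  x = 1: rhs = 7, matching y values: 8, 11 (2 points).
  x = 2: rhs = 8, matching y values: none (0 points).
  x = 3: rhs = 2, matching y values: none (0 points).
  x = 4: rhs = 14, matching y values: none (0 points).
  x = 5: rhs = 12, matching y values: none (0 points).
  x = 6: rhs = 2, matching y values: none (0 points).
  x = 7: rhs = 9, matching y values: 3, 16 (2 points).
  x = 8: rhs = 1, matching y values: 1, 18 (2 points).
  x = 9: rhs = 3, matching y values: none (0 points).
  x = 10: rhs = 2, matching y values: none (0 points).
  x = 11: rhs = 4, matching y values: 2, 17 (2 points).
  x = 12: rhs = 15, matching y values: none (0 points).
  x = 13: rhs = 3, matching y values: none (0 points).
  x = 14: rhs = 12, matching y values: none (0 points).
  x = 15: rhs = 10, matching y values: none (0 points).
  x = 16: rhs = 3, matching y values: none (0 points).
  x = 17: rhs = 16, matching y values: 4, 15 (2 points).
  x = 18: rhs = 17, matching y values: 6, 13 (2 points).
Total affine count: 12.
Full point count |E(F_19)| = 12 + 1 = 13.
Hasse bound: |13 − (19+1)| = |-7| = 7 ≤ 2√19 ≈ 8.7178 ✓.


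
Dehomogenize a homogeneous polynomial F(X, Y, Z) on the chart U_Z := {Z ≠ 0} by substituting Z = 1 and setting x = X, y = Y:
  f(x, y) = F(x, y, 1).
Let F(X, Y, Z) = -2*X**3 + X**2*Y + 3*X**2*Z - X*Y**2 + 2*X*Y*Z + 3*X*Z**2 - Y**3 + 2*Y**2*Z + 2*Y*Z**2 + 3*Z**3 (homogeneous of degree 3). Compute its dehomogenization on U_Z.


f(x, y) = -2*x**3 + x**2*y + 3*x**2 - x*y**2 + 2*x*y + 3*x - y**3 + 2*y**2 + 2*y + 3

On U_Z we set Z = 1. Each monomial c·X^i·Y^j·Z^k in F becomes c·x^i·y^j·1^k = c·x^i·y^j.
Substituting Z = 1: F(X, Y, 1) = -2*x**3 + x**2*y + 3*x**2 - x*y**2 + 2*x*y + 3*x - y**3 + 2*y**2 + 2*y + 3.
Note: deg(f) ≤ deg(F) = 3; strict inequality happens when F is divisible by Z (lost terms).


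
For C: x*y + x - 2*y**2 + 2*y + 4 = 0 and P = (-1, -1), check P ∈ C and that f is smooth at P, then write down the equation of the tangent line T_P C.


Tangent line at P: 5*y + 5 = 0.

Step 1: f(-1, -1) = 0, so P lies on C.
Step 2: partial derivatives
  f_x(x, y) = y + 1, f_y(x, y) = x - 4*y + 2.
  f_x(P) = 0, f_y(P) = 5 (gradient nonzero, so P is smooth).
Step 3: tangent line at P: 0·(x − -1) + 5·(y − -1) = 0.
Expanding: 5*y + 5 = 0.


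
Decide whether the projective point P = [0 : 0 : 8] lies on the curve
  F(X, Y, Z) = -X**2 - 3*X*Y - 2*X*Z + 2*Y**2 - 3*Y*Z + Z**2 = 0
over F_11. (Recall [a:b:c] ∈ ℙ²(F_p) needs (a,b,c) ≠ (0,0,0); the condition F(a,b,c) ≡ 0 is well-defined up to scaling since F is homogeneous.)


F(0,0,8) ≡ 9 (mod 11); P is NOT on the curve.

Evaluate F(0, 0, 8) term-by-term (mod 11).
  -X**2 ↦ -1·0·1·1 = 0
  -3*X*Y ↦ -3·0·0·1 = 0
  -2*X*Z ↦ -2·0·1·8 = 0
  2*Y**2 ↦ 2·1·0·1 = 0
  -3*Y*Z ↦ -3·1·0·8 = 0
  Z**2 ↦ 1·1·1·64 = 64
Sum: F(0, 0, 8) = (0) + (0) + (0) + (0) + (0) + (64) = 64.
Reducing mod 11: 64 ≡ 9 (mod 11).
Since F(a, b, c) ≡ 9 ≠ 0 (mod 11), P does NOT lie on the curve.


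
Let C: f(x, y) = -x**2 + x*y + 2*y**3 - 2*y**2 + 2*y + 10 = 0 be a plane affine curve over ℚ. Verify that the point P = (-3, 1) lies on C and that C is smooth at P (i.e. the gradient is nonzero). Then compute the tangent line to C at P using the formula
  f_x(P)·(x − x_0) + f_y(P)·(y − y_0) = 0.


Tangent line at P: 7*x + y + 20 = 0.

Step 1: f(-3, 1) = 0, so P lies on C.
Step 2: partial derivatives
  f_x(x, y) = -2*x + y, f_y(x, y) = x + 6*y**2 - 4*y + 2.
  f_x(P) = 7, f_y(P) = 1 (gradient nonzero, so P is smooth).
Step 3: tangent line at P: 7·(x − -3) + 1·(y − 1) = 0.
Expanding: 7*x + y + 20 = 0.


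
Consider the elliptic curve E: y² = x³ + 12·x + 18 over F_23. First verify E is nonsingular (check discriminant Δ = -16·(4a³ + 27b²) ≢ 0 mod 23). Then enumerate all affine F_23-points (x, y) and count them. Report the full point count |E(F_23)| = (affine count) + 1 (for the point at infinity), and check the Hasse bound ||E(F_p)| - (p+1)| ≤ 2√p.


Affine points = {(0, 8), (0, 15), (1, 10), (1, 13), (2, 2), (2, 21), (3, 9), (3, 14), (7, 10), (7, 13), (9, 2), (9, 21), (11, 3), (11, 20), (12, 2), (12, 21), (13, 5), (13, 18), (14, 3), (14, 20), (15, 10), (15, 13), (17, 11), (17, 12), (20, 1), (20, 22), (21, 3), (21, 20)}; affine count = 28; |E(F_23)| = 29.

Discriminant check: Δ ∝ 4a³ + 27b² = 4·12³ + 27·18² = 4·1728 + 27·324 ≡ 20 (mod 23). Nonzero ⇒ E is nonsingular.
For each x ∈ F_23, compute rhs = x³ + 12·x + 18 mod 23, then count y ∈ F_23 with y² ≡ rhs.
  x = 0: rhs = 18, matching y values: 8, 15 (2 points).
  x = 1: rhs = 8, matching y values: 10, 13 (2 points).
  x = 2: rhs = 4, matching y values: 2, 21 (2 points).
  x = 3: rhs = 12, matching y values: 9, 14 (2 points).
  x = 4: rhs = 15, matching y values: none (0 points).
  x = 5: rhs = 19, matching y values: none (0 points).
  x = 6: rhs = 7, matching y values: none (0 points).
  x = 7: rhs = 8, matching y values: 10, 13 (2 points).
  x = 8: rhs = 5, matching y values: none (0 points).
  x = 9: rhs = 4, matching y values: 2, 21 (2 points).
  x = 10: rhs = 11, matching y values: none (0 points).
  x = 11: rhs = 9, matching y values: 3, 20 (2 points).
  x = 12: rhs = 4, matching y values: 2, 21 (2 points).
  x = 13: rhs = 2, matching y values: 5, 18 (2 points).
  x = 14: rhs = 9, matching y values: 3, 20 (2 points).
  x = 15: rhs = 8, matching y values: 10, 13 (2 points).
  x = 16: rhs = 5, matching y values: none (0 points).
  x = 17: rhs = 6, matching y values: 11, 12 (2 points).
  x = 18: rhs = 17, matching y values: none (0 points).
  x = 19: rhs = 21, matching y values: none (0 points).
  x = 20: rhs = 1, matching y values: 1, 22 (2 points).
  x = 21: rhs = 9, matching y values: 3, 20 (2 points).
  x = 22: rhs = 5, matching y values: none (0 points).
Total affine count: 28.
Full point count |E(F_23)| = 28 + 1 = 29.
Hasse bound: |29 − (23+1)| = |5| = 5 ≤ 2√23 ≈ 9.5917 ✓.


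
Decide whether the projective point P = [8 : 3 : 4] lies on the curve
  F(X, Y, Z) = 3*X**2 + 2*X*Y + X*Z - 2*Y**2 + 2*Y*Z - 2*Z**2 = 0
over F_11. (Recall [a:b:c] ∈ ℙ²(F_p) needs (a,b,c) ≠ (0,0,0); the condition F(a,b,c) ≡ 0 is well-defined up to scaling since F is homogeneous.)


F(8,3,4) ≡ 4 (mod 11); P is NOT on the curve.

Evaluate F(8, 3, 4) term-by-term (mod 11).
  3*X**2 ↦ 3·64·1·1 = 192
  2*X*Y ↦ 2·8·3·1 = 48
  X*Z ↦ 1·8·1·4 = 32
  -2*Y**2 ↦ -2·1·9·1 = -18
  2*Y*Z ↦ 2·1·3·4 = 24
  -2*Z**2 ↦ -2·1·1·16 = -32
Sum: F(8, 3, 4) = (192) + (48) + (32) + (-18) + (24) + (-32) = 246.
Reducing mod 11: 246 ≡ 4 (mod 11).
Since F(a, b, c) ≡ 4 ≠ 0 (mod 11), P does NOT lie on the curve.


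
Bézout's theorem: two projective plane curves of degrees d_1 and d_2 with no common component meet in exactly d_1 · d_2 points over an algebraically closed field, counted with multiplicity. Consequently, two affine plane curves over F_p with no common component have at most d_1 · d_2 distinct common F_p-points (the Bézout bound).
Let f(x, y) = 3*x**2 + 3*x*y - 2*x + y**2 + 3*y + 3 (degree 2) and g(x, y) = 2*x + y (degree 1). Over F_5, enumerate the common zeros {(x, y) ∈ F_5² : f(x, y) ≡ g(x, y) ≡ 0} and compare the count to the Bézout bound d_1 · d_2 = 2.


Common zeros: ∅; count = 0; Bézout bound = 2.

deg(f) = 2, deg(g) = 1, so Bézout bound = 2.
Scan x ∈ F_5. For each x, list the y ∈ F_5 with f(x, y) ≡ 0 and those with g(x, y) ≡ 0 (mod 5); the common zeros in that column are the intersection.
  x = 0: f ≡ 0 at y ∈ ∅; g ≡ 0 at y ∈ {0}; common: ∅.
  x = 1: f ≡ 0 at y ∈ {2}; g ≡ 0 at y ∈ {3}; common: ∅.
  x = 2: f ≡ 0 at y ∈ ∅; g ≡ 0 at y ∈ {1}; common: ∅.
  x = 3: f ≡ 0 at y ∈ ∅; g ≡ 0 at y ∈ {4}; common: ∅.
  x = 4: f ≡ 0 at y ∈ ∅; g ≡ 0 at y ∈ {2}; common: ∅.
Collecting: common zeros = ∅, so the count is 0.
Comparison with the Bézout bound: 0 ≤ 2 = deg(f)·deg(g), as expected for curves with no common component (the affine F_5-count falls short of the bound because intersections may lie at infinity, over extension fields, or carry multiplicity).


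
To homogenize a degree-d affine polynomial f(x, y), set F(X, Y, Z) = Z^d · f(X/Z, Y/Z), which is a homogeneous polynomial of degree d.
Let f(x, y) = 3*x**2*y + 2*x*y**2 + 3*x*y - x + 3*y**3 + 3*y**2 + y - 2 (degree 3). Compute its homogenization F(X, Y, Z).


F(X, Y, Z) = 3*X**2*Y + 2*X*Y**2 + 3*X*Y*Z - X*Z**2 + 3*Y**3 + 3*Y**2*Z + Y*Z**2 - 2*Z**3

deg(f) = 3.
Substitute x = X/Z, y = Y/Z into f, then multiply by Z^3.
  monomial 3·x^2·y^1 ↦ 3·X^2·Y^1·Z^0.
  monomial 2·x^1·y^2 ↦ 2·X^1·Y^2·Z^0.
  monomial 3·x^1·y^1 ↦ 3·X^1·Y^1·Z^1.
  monomial -1·x^1·y^0 ↦ -1·X^1·Y^0·Z^2.
  monomial 3·x^0·y^3 ↦ 3·X^0·Y^3·Z^0.
  monomial 3·x^0·y^2 ↦ 3·X^0·Y^2·Z^1.
  monomial 1·x^0·y^1 ↦ 1·X^0·Y^1·Z^2.
  monomial -2·x^0·y^0 ↦ -2·X^0·Y^0·Z^3.
Collecting: F(X, Y, Z) = 3*X**2*Y + 2*X*Y**2 + 3*X*Y*Z - X*Z**2 + 3*Y**3 + 3*Y**2*Z + Y*Z**2 - 2*Z**3.


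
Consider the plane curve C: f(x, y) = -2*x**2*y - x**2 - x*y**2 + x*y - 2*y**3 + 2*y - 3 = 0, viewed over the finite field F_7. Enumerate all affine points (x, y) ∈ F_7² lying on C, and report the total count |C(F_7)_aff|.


Affine F_7-points: {(2, 0), (2, 3), (3, 6), (4, 4), (5, 0), (6, 6)}; count = 6.

For each of the 49 pairs (x, y) ∈ F_7², evaluate f(x, y) mod 7. Record the zeros.
  x = 0: [0↦4, 1↦4, 2↦6, 3↦5, 4↦3, 5↦2, 6↦4]  zeros at y ∈ ∅
  x = 1: [0↦3, 1↦1, 2↦6, 3↦6, 4↦3, 5↦6, 6↦3]  zeros at y ∈ ∅
  x = 2: [0↦0, 1↦6, 2↦3, 3↦0, 4↦6, 5↦2, 6↦4]  zeros at y ∈ {0, 3}
  x = 3: [0↦2, 1↦5, 2↦4, 3↦1, 4↦5, 5↦4, 6↦0]  zeros at y ∈ {6}
  x = 4: [0↦2, 1↦5, 2↦2, 3↦2, 4↦0, 5↦5, 6↦5]  zeros at y ∈ {4}
  x = 5: [0↦0, 1↦6, 2↦4, 3↦3, 4↦5, 5↦5, 6↦5]  zeros at y ∈ {0}
  x = 6: [0↦3, 1↦1, 2↦3, 3↦4, 4↦6, 5↦4, 6↦0]  zeros at y ∈ {6}
Collecting zeros: affine points = {(2, 0), (2, 3), (3, 6), (4, 4), (5, 0), (6, 6)}.
Total count |C(F_7)_aff| = 6.


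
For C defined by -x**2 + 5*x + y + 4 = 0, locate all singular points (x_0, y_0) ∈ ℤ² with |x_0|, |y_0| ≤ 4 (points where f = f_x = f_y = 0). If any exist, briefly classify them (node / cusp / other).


No singular points in the scanned grid; C is smooth there.

Compute partial derivatives:
  f_x = 5 - 2*x.
  f_y = 1.
f_y = 1 is a nonzero constant, so f_y never vanishes: no point (x, y) can satisfy f = f_x = f_y = 0. In particular no (x, y) ∈ {−4, ..., 4}² is singular; the curve is smooth.


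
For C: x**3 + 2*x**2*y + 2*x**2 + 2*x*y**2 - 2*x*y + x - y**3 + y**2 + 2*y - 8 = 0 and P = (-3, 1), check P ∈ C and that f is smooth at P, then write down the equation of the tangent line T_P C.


Tangent line at P: 4*x + 13*y - 1 = 0.

Step 1: f(-3, 1) = 0, so P lies on C.
Step 2: partial derivatives
  f_x(x, y) = 3*x**2 + 4*x*y + 4*x + 2*y**2 - 2*y + 1, f_y(x, y) = 2*x**2 + 4*x*y - 2*x - 3*y**2 + 2*y + 2.
  f_x(P) = 4, f_y(P) = 13 (gradient nonzero, so P is smooth).
Step 3: tangent line at P: 4·(x − -3) + 13·(y − 1) = 0.
Expanding: 4*x + 13*y - 1 = 0.


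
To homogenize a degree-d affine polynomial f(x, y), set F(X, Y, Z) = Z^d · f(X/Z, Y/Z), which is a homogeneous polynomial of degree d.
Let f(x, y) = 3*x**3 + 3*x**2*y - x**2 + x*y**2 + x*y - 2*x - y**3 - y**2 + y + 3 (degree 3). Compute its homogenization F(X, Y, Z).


F(X, Y, Z) = 3*X**3 + 3*X**2*Y - X**2*Z + X*Y**2 + X*Y*Z - 2*X*Z**2 - Y**3 - Y**2*Z + Y*Z**2 + 3*Z**3

deg(f) = 3.
Substitute x = X/Z, y = Y/Z into f, then multiply by Z^3.
  monomial 3·x^3·y^0 ↦ 3·X^3·Y^0·Z^0.
  monomial 3·x^2·y^1 ↦ 3·X^2·Y^1·Z^0.
  monomial -1·x^2·y^0 ↦ -1·X^2·Y^0·Z^1.
  monomial 1·x^1·y^2 ↦ 1·X^1·Y^2·Z^0.
  monomial 1·x^1·y^1 ↦ 1·X^1·Y^1·Z^1.
  monomial -2·x^1·y^0 ↦ -2·X^1·Y^0·Z^2.
  monomial -1·x^0·y^3 ↦ -1·X^0·Y^3·Z^0.
  monomial -1·x^0·y^2 ↦ -1·X^0·Y^2·Z^1.
  monomial 1·x^0·y^1 ↦ 1·X^0·Y^1·Z^2.
  monomial 3·x^0·y^0 ↦ 3·X^0·Y^0·Z^3.
Collecting: F(X, Y, Z) = 3*X**3 + 3*X**2*Y - X**2*Z + X*Y**2 + X*Y*Z - 2*X*Z**2 - Y**3 - Y**2*Z + Y*Z**2 + 3*Z**3.
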